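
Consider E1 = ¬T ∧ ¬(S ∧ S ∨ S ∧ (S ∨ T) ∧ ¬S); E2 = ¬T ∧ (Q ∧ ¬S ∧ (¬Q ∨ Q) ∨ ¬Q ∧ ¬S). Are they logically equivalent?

Yes

E1: ¬T ∧ ¬(S ∧ S ∨ S ∧ (S ∨ T) ∧ ¬S)
    = ¬T ∧ ¬(S ∧ S ∨ S ∧ ¬S)
    = ¬T ∧ ¬S
E2: ¬T ∧ (Q ∧ ¬S ∧ (¬Q ∨ Q) ∨ ¬Q ∧ ¬S)
    = ¬T ∧ (Q ∧ ¬S ∨ ¬Q ∧ ¬S)
    = ¬T ∧ ¬S
Both reduce to ¬T ∧ ¬S, so they are equivalent.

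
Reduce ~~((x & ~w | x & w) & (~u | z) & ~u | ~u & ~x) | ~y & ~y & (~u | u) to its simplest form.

~~((x & ~w | x & w) & (~u | z) & ~u | ~u & ~x) | ~y & ~y & (~u | u)
= ~~((x & ~w | x & w) & ~u | ~u & ~x) | ~y & ~y & (~u | u)
= ~~(x & ~u | ~u & ~x) | ~y & ~y & (~u | u)
= ~~(x & ~u | ~u & ~x) | ~y & ~y
= ~~~u | ~y & ~y
= ~~~u | ~y
= ~u | ~y

~u | ~y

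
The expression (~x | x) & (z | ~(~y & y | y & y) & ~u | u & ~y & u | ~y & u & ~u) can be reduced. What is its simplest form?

(~x | x) & (z | ~(~y & y | y & y) & ~u | u & ~y & u | ~y & u & ~u)
= (~x | x) & (z | ~(~y & y | y & y) & ~u | ~y & u)   — distribution
= (~x | x) & (z | ~y & ~u | ~y & u)   — distribution
= (~x | x) & (z | ~y)   — distribution
= z | ~y   — complement / identity

z | ~y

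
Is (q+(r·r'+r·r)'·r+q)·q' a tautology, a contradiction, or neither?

contradiction

(q+(r·r'+r·r)'·r+q)·q'
= (q+r'·r+q)·q'
= (q+q)·q'
= q·q'
= 0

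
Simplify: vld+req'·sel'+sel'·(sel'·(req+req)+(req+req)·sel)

vld+sel'

vld+req'·sel'+sel'·(sel'·(req+req)+(req+req)·sel)
= vld+req'·sel'+sel'·(req+req)   (distribution)
= vld+req'·sel'+sel'·req   (idempotence)
= vld+sel'   (distribution)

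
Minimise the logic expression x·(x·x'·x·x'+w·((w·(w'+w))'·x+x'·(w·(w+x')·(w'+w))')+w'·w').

x·(x·x'·x·x'+w·((w·(w'+w))'·x+x'·(w·(w+x')·(w'+w))')+w'·w')
= x·(x·x'·x·x'+w·((w·(w'+w))'·x+x'·(w·(w'+w))')+w'·w')   — absorption
= x·(x·x'·x·x'+w·(w·(w'+w))'+w'·w')   — distribution
= x·(x·x'·x·x'+w·w'+w'·w')   — complement / identity
= x·(x·x'+w·w'+w'·w')   — idempotence
= x·(x·x'+w')   — distribution
= x·w'   — complement / identity

x·w'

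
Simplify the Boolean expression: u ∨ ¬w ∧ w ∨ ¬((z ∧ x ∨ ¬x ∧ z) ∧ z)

u ∨ ¬z

u ∨ ¬w ∧ w ∨ ¬((z ∧ x ∨ ¬x ∧ z) ∧ z)
= u ∨ ¬w ∧ w ∨ ¬(z ∧ z)   (distribution)
= u ∨ ¬w ∧ w ∨ ¬z   (idempotence)
= u ∨ ¬z   (complement / identity)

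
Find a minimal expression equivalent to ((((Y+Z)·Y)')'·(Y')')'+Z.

Y'+Z

((((Y+Z)·Y)')'·(Y')')'+Z
= ((Y+Z)·Y)'+Y'+Z   — De Morgan
= Y'+Y'+Z   — absorption
= Y'+Z   — idempotence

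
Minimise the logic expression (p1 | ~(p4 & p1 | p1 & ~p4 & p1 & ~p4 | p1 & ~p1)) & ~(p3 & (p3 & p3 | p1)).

(p1 | ~(p4 & p1 | p1 & ~p4 & p1 & ~p4 | p1 & ~p1)) & ~(p3 & (p3 & p3 | p1))
= (p1 | ~(p4 & p1 | p1 & ~p4 & p1 & ~p4)) & ~(p3 & (p3 & p3 | p1))
= (p1 | ~(p4 & p1 | p1 & ~p4)) & ~(p3 & (p3 & p3 | p1))
= (p1 | ~(p4 & p1 | p1 & ~p4)) & ~(p3 & (p3 | p1))
= (p1 | ~(p4 & p1 | p1 & ~p4)) & ~p3
= (p1 | ~p1) & ~p3
= ~p3

~p3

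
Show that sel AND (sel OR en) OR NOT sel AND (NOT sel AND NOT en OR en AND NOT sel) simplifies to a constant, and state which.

TRUE

sel AND (sel OR en) OR NOT sel AND (NOT sel AND NOT en OR en AND NOT sel)
= sel AND (sel OR en) OR NOT sel AND NOT sel   (distribution)
= sel AND (sel OR en) OR NOT sel   (idempotence)
= sel OR NOT sel   (absorption)
= TRUE   (complement)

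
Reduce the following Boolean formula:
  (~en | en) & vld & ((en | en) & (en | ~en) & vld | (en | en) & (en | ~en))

(~en | en) & vld & ((en | en) & (en | ~en) & vld | (en | en) & (en | ~en))
= (~en | en) & vld & (en | en) & (en | ~en)   (absorption)
= (~en | en) & vld & (en | en)   (complement / identity)
= vld & (en | en)   (complement / identity)
= vld & en   (idempotence)

vld & en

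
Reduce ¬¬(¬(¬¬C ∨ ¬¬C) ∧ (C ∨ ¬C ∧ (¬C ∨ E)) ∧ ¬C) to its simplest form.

¬¬(¬(¬¬C ∨ ¬¬C) ∧ (C ∨ ¬C ∧ (¬C ∨ E)) ∧ ¬C)
= ¬¬(¬C ∧ ¬C ∧ (C ∨ ¬C ∧ (¬C ∨ E)) ∧ ¬C)
= ¬¬(¬C ∧ (C ∨ ¬C ∧ (¬C ∨ E)) ∧ ¬C)
= ¬¬(¬C ∧ (C ∨ ¬C) ∧ ¬C)
= ¬¬(¬C ∧ ¬C)
= ¬¬¬C
= ¬C

¬C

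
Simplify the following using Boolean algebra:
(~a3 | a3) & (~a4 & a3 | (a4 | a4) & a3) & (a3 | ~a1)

a3

(~a3 | a3) & (~a4 & a3 | (a4 | a4) & a3) & (a3 | ~a1)
= (~a4 & a3 | (a4 | a4) & a3) & (a3 | ~a1)
= (~a4 & a3 | a4 & a3) & (a3 | ~a1)
= a3 & (a3 | ~a1)
= a3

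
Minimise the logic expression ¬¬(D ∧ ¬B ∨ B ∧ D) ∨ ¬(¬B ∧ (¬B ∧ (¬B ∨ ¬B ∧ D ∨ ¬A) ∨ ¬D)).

D ∨ B

¬¬(D ∧ ¬B ∨ B ∧ D) ∨ ¬(¬B ∧ (¬B ∧ (¬B ∨ ¬B ∧ D ∨ ¬A) ∨ ¬D))
= ¬¬(D ∧ ¬B ∨ B ∧ D) ∨ ¬(¬B ∧ (¬B ∧ (¬B ∨ ¬A) ∨ ¬D))   (absorption)
= ¬¬(D ∧ ¬B ∨ B ∧ D) ∨ ¬(¬B ∧ (¬B ∨ ¬D))   (absorption)
= ¬¬D ∨ ¬(¬B ∧ (¬B ∨ ¬D))   (distribution)
= ¬¬D ∨ ¬¬B   (absorption)
= D ∨ ¬¬B   (double negation)
= D ∨ B   (double negation)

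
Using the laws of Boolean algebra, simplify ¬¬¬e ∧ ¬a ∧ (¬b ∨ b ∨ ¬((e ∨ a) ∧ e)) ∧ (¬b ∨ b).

¬e ∧ ¬a

¬¬¬e ∧ ¬a ∧ (¬b ∨ b ∨ ¬((e ∨ a) ∧ e)) ∧ (¬b ∨ b)
= ¬¬¬e ∧ ¬a ∧ (¬b ∨ b ∨ ¬e) ∧ (¬b ∨ b)   [absorption]
= ¬¬¬e ∧ ¬a ∧ (¬b ∨ b)   [absorption]
= ¬e ∧ ¬a ∧ (¬b ∨ b)   [double negation]
= ¬e ∧ ¬a   [complement / identity]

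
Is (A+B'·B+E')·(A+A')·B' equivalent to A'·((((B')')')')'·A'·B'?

No

E1: (A+B'·B+E')·(A+A')·B'
    = (A+B'·B+E')·B'
    = (A+E')·B'
E2: A'·((((B')')')')'·A'·B'
    = A'·((B')')'·A'·B'
    = A'·B'·A'·B'
    = A'·B'
These differ: at A=1, B=0, E=0, E1 = 1 but E2 = 0.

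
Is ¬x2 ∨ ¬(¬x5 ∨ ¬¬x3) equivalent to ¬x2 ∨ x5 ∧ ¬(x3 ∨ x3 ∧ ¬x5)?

Yes

E1: ¬x2 ∨ ¬(¬x5 ∨ ¬¬x3)
    = ¬x2 ∨ x5 ∧ ¬x3
E2: ¬x2 ∨ x5 ∧ ¬(x3 ∨ x3 ∧ ¬x5)
    = ¬x2 ∨ x5 ∧ ¬x3
Both reduce to ¬x2 ∨ x5 ∧ ¬x3, so they are equivalent.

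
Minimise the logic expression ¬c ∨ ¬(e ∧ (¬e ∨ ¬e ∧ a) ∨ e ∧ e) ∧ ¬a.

¬c ∨ ¬e ∧ ¬a

¬c ∨ ¬(e ∧ (¬e ∨ ¬e ∧ a) ∨ e ∧ e) ∧ ¬a
= ¬c ∨ ¬(e ∧ (¬e ∨ ¬e ∧ a) ∨ e) ∧ ¬a   (idempotence)
= ¬c ∨ ¬(e ∧ ¬e ∨ e) ∧ ¬a   (absorption)
= ¬c ∨ ¬e ∧ ¬a   (complement / identity)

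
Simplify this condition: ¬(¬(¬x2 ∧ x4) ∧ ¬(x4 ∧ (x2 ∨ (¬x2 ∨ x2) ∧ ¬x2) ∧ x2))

¬(¬(¬x2 ∧ x4) ∧ ¬(x4 ∧ (x2 ∨ (¬x2 ∨ x2) ∧ ¬x2) ∧ x2))
= ¬(¬(¬x2 ∧ x4) ∧ ¬(x4 ∧ (x2 ∨ ¬x2) ∧ x2))
= ¬(¬(¬x2 ∧ x4) ∧ ¬(x4 ∧ x2))
= ¬x2 ∧ x4 ∨ x4 ∧ x2
= x4

x4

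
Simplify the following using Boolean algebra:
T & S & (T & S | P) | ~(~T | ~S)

T & S & (T & S | P) | ~(~T | ~S)
= T & S | ~(~T | ~S)   (absorption)
= T & S | T & S   (De Morgan)
= T & S   (idempotence)

T & S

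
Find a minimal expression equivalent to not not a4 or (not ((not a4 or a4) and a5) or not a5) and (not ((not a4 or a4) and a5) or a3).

not not a4 or (not ((not a4 or a4) and a5) or not a5) and (not ((not a4 or a4) and a5) or a3)
= not not a4 or not a5 and a3 or not ((not a4 or a4) and a5)   (distribution)
= not not a4 or not a5 and a3 or not a5   (complement / identity)
= not not a4 or not a5   (absorption)
= a4 or not a5   (double negation)

a4 or not a5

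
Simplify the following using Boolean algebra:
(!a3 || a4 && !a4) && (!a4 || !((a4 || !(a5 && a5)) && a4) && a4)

(!a3 || a4 && !a4) && (!a4 || !((a4 || !(a5 && a5)) && a4) && a4)
= !a3 && (!a4 || !((a4 || !(a5 && a5)) && a4) && a4)
= !a3 && (!a4 || !((a4 || !a5) && a4) && a4)
= !a3 && (!a4 || !a4 && a4)
= !a3 && !a4

!a3 && !a4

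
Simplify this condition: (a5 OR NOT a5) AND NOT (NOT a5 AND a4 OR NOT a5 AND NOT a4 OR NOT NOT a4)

a5 AND NOT a4

(a5 OR NOT a5) AND NOT (NOT a5 AND a4 OR NOT a5 AND NOT a4 OR NOT NOT a4)
= (a5 OR NOT a5) AND NOT ((a4 OR NOT a4) AND NOT a5 OR NOT NOT a4)   (distribution)
= NOT ((a4 OR NOT a4) AND NOT a5 OR NOT NOT a4)   (complement / identity)
= NOT (NOT a5 OR NOT NOT a4)   (complement / identity)
= a5 AND NOT a4   (De Morgan)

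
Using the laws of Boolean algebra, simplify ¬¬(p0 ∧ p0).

¬¬(p0 ∧ p0)
= p0 ∧ p0
= p0

p0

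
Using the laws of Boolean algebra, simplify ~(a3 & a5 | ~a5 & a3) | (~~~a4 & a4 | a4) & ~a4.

~(a3 & a5 | ~a5 & a3) | (~~~a4 & a4 | a4) & ~a4
= ~(a3 & a5 | ~a5 & a3) | (~a4 & a4 | a4) & ~a4
= ~a3 | (~a4 & a4 | a4) & ~a4
= ~a3 | a4 & ~a4
= ~a3

~a3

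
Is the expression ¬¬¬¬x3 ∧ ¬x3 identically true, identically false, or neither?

identically false

¬¬¬¬x3 ∧ ¬x3
= ¬¬x3 ∧ ¬x3   (double negation)
= x3 ∧ ¬x3   (double negation)
= False   (complement)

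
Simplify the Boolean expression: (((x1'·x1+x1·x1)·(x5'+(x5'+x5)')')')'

(((x1'·x1+x1·x1)·(x5'+(x5'+x5)')')')'
= (((x1'·x1+x1·x1)·x5·(x5'+x5))')'
= (((x1'·x1+x1·x1)·x5)')'
= ((x1·x1·x5)')'
= ((x1·x5)')'
= x1·x5

x1·x5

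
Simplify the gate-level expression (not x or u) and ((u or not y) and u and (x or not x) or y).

not x and y or u

(not x or u) and ((u or not y) and u and (x or not x) or y)
= (not x or u) and ((u or not y) and u or y)   — complement / identity
= (not x or u) and (u or y)   — absorption
= not x and y or u   — distribution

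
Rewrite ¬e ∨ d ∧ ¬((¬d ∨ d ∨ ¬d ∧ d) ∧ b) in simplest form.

¬e ∨ d ∧ ¬((¬d ∨ d ∨ ¬d ∧ d) ∧ b)
= ¬e ∨ d ∧ ¬((¬d ∨ d) ∧ b)   — complement / identity
= ¬e ∨ d ∧ ¬b   — complement / identity

¬e ∨ d ∧ ¬b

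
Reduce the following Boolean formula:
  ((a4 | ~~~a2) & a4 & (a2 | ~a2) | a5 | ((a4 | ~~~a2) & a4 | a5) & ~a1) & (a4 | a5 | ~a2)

((a4 | ~~~a2) & a4 & (a2 | ~a2) | a5 | ((a4 | ~~~a2) & a4 | a5) & ~a1) & (a4 | a5 | ~a2)
= ((a4 | ~~~a2) & a4 | a5 | ((a4 | ~~~a2) & a4 | a5) & ~a1) & (a4 | a5 | ~a2)   — complement / identity
= ((a4 | ~~~a2) & a4 | a5) & (a4 | a5 | ~a2)   — absorption
= ((a4 | ~a2) & a4 | a5) & (a4 | a5 | ~a2)   — double negation
= (a4 | a5) & (a4 | a5 | ~a2)   — absorption
= a4 | a5   — absorption

a4 | a5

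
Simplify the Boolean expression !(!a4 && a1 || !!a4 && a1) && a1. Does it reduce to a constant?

!(!a4 && a1 || !!a4 && a1) && a1
= !(!a4 && a1 || a4 && a1) && a1   [double negation]
= !a1 && a1   [distribution]
= false   [complement]

false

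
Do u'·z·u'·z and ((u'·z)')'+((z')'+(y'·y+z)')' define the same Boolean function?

E1: u'·z·u'·z
    = u'·z   [idempotence]
E2: ((u'·z)')'+((z')'+(y'·y+z)')'
    = u'·z+((z')'+(y'·y+z)')'   [double negation]
    = u'·z+z'·(y'·y+z)   [De Morgan]
    = u'·z+z'·z   [complement / identity]
    = u'·z   [complement / identity]
Both reduce to u'·z, so they are equivalent.

Yes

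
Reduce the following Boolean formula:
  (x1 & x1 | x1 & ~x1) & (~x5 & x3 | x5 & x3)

x1 & x3

(x1 & x1 | x1 & ~x1) & (~x5 & x3 | x5 & x3)
= (x1 & x1 | x1 & ~x1) & x3
= x1 & x3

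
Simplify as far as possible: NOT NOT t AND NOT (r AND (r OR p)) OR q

t AND NOT r OR q

NOT NOT t AND NOT (r AND (r OR p)) OR q
= NOT NOT t AND NOT r OR q
= t AND NOT r OR q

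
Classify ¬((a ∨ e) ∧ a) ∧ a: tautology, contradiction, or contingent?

contradiction

¬((a ∨ e) ∧ a) ∧ a
= ¬a ∧ a   — absorption
= False   — complement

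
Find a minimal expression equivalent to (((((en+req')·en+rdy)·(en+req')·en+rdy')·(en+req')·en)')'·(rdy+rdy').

(((((en+req')·en+rdy)·(en+req')·en+rdy')·(en+req')·en)')'·(rdy+rdy')
= ((((en+req')·en+rdy')·(en+req')·en)')'·(rdy+rdy')   (absorption)
= (((en+req')·en)')'·(rdy+rdy')   (absorption)
= (en+req')·en·(rdy+rdy')   (double negation)
= (en+req')·en   (complement / identity)
= en   (absorption)

en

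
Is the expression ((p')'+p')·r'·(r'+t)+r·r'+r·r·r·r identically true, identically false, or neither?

identically true

((p')'+p')·r'·(r'+t)+r·r'+r·r·r·r
= (p+p')·r'·(r'+t)+r·r'+r·r·r·r   — double negation
= (p+p')·r'·(r'+t)+r·r'+r·r   — idempotence
= (p+p')·r'·(r'+t)+r   — distribution
= (p+p')·r'+r   — absorption
= r'+r   — complement / identity
= 1   — complement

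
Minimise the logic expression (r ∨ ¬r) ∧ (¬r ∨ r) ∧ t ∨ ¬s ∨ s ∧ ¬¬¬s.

t ∨ ¬s

(r ∨ ¬r) ∧ (¬r ∨ r) ∧ t ∨ ¬s ∨ s ∧ ¬¬¬s
= (¬r ∨ r) ∧ t ∨ ¬s ∨ s ∧ ¬¬¬s   [complement / identity]
= t ∨ ¬s ∨ s ∧ ¬¬¬s   [complement / identity]
= t ∨ ¬s ∨ s ∧ ¬s   [double negation]
= t ∨ ¬s   [complement / identity]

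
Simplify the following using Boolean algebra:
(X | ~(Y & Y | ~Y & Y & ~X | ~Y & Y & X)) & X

(X | ~(Y & Y | ~Y & Y & ~X | ~Y & Y & X)) & X
= (X | ~(Y & Y | ~Y & Y)) & X
= (X | ~Y) & X
= X

X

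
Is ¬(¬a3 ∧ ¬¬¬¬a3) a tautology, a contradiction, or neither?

¬(¬a3 ∧ ¬¬¬¬a3)
= ¬(¬a3 ∧ ¬¬a3)   [double negation]
= a3 ∨ ¬a3   [De Morgan]
= True   [complement]

tautology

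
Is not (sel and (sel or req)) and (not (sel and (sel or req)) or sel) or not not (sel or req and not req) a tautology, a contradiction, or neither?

not (sel and (sel or req)) and (not (sel and (sel or req)) or sel) or not not (sel or req and not req)
= not (sel and (sel or req)) or not not (sel or req and not req)   — absorption
= not sel or not not (sel or req and not req)   — absorption
= not sel or sel or req and not req   — double negation
= not sel or sel   — complement / identity
= True   — complement

tautology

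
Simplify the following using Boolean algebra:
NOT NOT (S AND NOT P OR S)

S

NOT NOT (S AND NOT P OR S)
= NOT NOT S
= S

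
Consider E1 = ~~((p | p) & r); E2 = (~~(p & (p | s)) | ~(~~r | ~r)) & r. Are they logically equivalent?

Yes

E1: ~~((p | p) & r)
    = ~~(p & r)   [idempotence]
    = p & r   [double negation]
E2: (~~(p & (p | s)) | ~(~~r | ~r)) & r
    = (~~(p & (p | s)) | ~r & r) & r   [De Morgan]
    = (~~p | ~r & r) & r   [absorption]
    = ~~p & r   [complement / identity]
    = p & r   [double negation]
Both reduce to p & r, so they are equivalent.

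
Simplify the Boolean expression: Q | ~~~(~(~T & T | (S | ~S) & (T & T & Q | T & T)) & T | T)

Q | ~T

Q | ~~~(~(~T & T | (S | ~S) & (T & T & Q | T & T)) & T | T)
= Q | ~~~(~(~T & T | T & T & Q | T & T) & T | T)   — complement / identity
= Q | ~~~(~(~T & T | T & T) & T | T)   — absorption
= Q | ~~~(~T & T | T)   — distribution
= Q | ~~~T   — complement / identity
= Q | ~T   — double negation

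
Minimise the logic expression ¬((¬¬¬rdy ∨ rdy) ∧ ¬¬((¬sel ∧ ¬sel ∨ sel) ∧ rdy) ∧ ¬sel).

¬rdy ∨ sel

¬((¬¬¬rdy ∨ rdy) ∧ ¬¬((¬sel ∧ ¬sel ∨ sel) ∧ rdy) ∧ ¬sel)
= ¬((¬rdy ∨ rdy) ∧ ¬¬((¬sel ∧ ¬sel ∨ sel) ∧ rdy) ∧ ¬sel)   — double negation
= ¬(¬¬((¬sel ∧ ¬sel ∨ sel) ∧ rdy) ∧ ¬sel)   — complement / identity
= ¬((¬sel ∧ ¬sel ∨ sel) ∧ rdy) ∨ sel   — De Morgan
= ¬((¬sel ∨ sel) ∧ rdy) ∨ sel   — idempotence
= ¬rdy ∨ sel   — complement / identity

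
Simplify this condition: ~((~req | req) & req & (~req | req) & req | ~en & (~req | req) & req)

~req

~((~req | req) & req & (~req | req) & req | ~en & (~req | req) & req)
= ~((~req | req) & req & ((~req | req) & req | ~en))
= ~((~req | req) & req)
= ~req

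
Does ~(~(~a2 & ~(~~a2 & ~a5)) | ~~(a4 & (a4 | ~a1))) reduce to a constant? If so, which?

no

~(~(~a2 & ~(~~a2 & ~a5)) | ~~(a4 & (a4 | ~a1)))
= ~(~(~a2 & ~(~~a2 & ~a5)) | ~~a4)   (absorption)
= ~(~(~a2 & (~a2 | a5)) | ~~a4)   (De Morgan)
= ~(~~a2 | ~~a4)   (absorption)
= ~a2 & ~a4   (De Morgan)
This depends on a2, a4, so it is not a constant.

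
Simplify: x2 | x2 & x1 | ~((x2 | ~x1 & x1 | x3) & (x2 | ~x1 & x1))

1

x2 | x2 & x1 | ~((x2 | ~x1 & x1 | x3) & (x2 | ~x1 & x1))
= x2 | x2 & x1 | ~(x2 | ~x1 & x1)   — absorption
= x2 | ~(x2 | ~x1 & x1)   — absorption
= x2 | ~x2   — complement / identity
= 1   — complement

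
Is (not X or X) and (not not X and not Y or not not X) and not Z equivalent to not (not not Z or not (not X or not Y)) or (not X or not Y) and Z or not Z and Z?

No

E1: (not X or X) and (not not X and not Y or not not X) and not Z
    = (not X or X) and not not X and not Z   [absorption]
    = not not X and not Z   [complement / identity]
    = X and not Z   [double negation]
E2: not (not not Z or not (not X or not Y)) or (not X or not Y) and Z or not Z and Z
    = not Z and (not X or not Y) or (not X or not Y) and Z or not Z and Z   [De Morgan]
    = not X or not Y or not Z and Z   [distribution]
    = not X or not Y   [complement / identity]
These differ: at X=0, Y=0, Z=1, E1 = 0 but E2 = 1.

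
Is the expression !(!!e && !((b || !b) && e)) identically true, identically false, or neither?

!(!!e && !((b || !b) && e))
= !e || (b || !b) && e   (De Morgan)
= !e || e   (complement / identity)
= true   (complement)

identically true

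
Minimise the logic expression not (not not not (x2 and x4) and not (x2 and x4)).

x2 and x4

not (not not not (x2 and x4) and not (x2 and x4))
= not not (x2 and x4) or x2 and x4   (De Morgan)
= x2 and x4 or x2 and x4   (double negation)
= x2 and x4   (idempotence)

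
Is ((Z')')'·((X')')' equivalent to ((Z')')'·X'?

E1: ((Z')')'·((X')')'
    = Z'·((X')')'   — double negation
    = Z'·X'   — double negation
E2: ((Z')')'·X'
    = Z'·X'   — double negation
Both reduce to Z'·X', so they are equivalent.

Yes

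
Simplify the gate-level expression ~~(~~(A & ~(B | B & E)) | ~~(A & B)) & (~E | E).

A

~~(~~(A & ~(B | B & E)) | ~~(A & B)) & (~E | E)
= ~~(~~(A & ~(B | B & E)) | ~~(A & B))   — complement / identity
= ~(~(A & ~(B | B & E)) & ~(A & B))   — De Morgan
= ~(~(A & ~B) & ~(A & B))   — absorption
= A & ~B | A & B   — De Morgan
= A   — distribution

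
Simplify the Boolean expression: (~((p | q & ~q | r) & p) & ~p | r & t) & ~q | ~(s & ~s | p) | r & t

~p | r & t

(~((p | q & ~q | r) & p) & ~p | r & t) & ~q | ~(s & ~s | p) | r & t
= (~((p | r) & p) & ~p | r & t) & ~q | ~(s & ~s | p) | r & t   — complement / identity
= (~p & ~p | r & t) & ~q | ~(s & ~s | p) | r & t   — absorption
= (~p | r & t) & ~q | ~(s & ~s | p) | r & t   — idempotence
= (~p | r & t) & ~q | ~p | r & t   — complement / identity
= ~p | r & t   — absorption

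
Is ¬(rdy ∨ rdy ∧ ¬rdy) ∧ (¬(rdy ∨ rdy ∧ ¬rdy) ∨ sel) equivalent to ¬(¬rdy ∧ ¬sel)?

E1: ¬(rdy ∨ rdy ∧ ¬rdy) ∧ (¬(rdy ∨ rdy ∧ ¬rdy) ∨ sel)
    = ¬(rdy ∨ rdy ∧ ¬rdy)   [absorption]
    = ¬rdy   [complement / identity]
E2: ¬(¬rdy ∧ ¬sel)
    = rdy ∨ sel   [De Morgan]
These differ: at rdy=1, sel=0, E1 = 0 but E2 = 1.

No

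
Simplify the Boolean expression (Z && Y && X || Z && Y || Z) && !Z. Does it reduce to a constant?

(Z && Y && X || Z && Y || Z) && !Z
= (Z && Y || Z) && !Z   [absorption]
= Z && !Z   [absorption]
= false   [complement]

false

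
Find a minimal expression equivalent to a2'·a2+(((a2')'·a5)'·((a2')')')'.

a2

a2'·a2+(((a2')'·a5)'·((a2')')')'
= (((a2')'·a5)'·((a2')')')'   — complement / identity
= (a2')'·a5+(a2')'   — De Morgan
= (a2')'   — absorption
= a2   — double negation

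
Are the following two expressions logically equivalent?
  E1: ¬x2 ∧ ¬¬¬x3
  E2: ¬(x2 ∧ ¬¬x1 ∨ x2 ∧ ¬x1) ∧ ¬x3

E1: ¬x2 ∧ ¬¬¬x3
    = ¬x2 ∧ ¬x3
E2: ¬(x2 ∧ ¬¬x1 ∨ x2 ∧ ¬x1) ∧ ¬x3
    = ¬(x2 ∧ x1 ∨ x2 ∧ ¬x1) ∧ ¬x3
    = ¬x2 ∧ ¬x3
Both reduce to ¬x2 ∧ ¬x3, so they are equivalent.

Yes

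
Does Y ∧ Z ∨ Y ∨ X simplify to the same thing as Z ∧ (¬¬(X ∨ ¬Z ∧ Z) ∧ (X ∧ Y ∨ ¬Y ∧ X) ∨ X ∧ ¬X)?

No

E1: Y ∧ Z ∨ Y ∨ X
    = Y ∨ X   — absorption
E2: Z ∧ (¬¬(X ∨ ¬Z ∧ Z) ∧ (X ∧ Y ∨ ¬Y ∧ X) ∨ X ∧ ¬X)
    = Z ∧ (¬¬X ∧ (X ∧ Y ∨ ¬Y ∧ X) ∨ X ∧ ¬X)   — complement / identity
    = Z ∧ (¬¬X ∧ X ∨ X ∧ ¬X)   — distribution
    = Z ∧ (X ∧ X ∨ X ∧ ¬X)   — double negation
    = Z ∧ X   — distribution
These differ: at X=0, Y=1, Z=0, E1 = 1 but E2 = 0.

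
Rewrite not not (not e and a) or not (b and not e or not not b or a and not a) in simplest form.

not e and a or not b

not not (not e and a) or not (b and not e or not not b or a and not a)
= not not (not e and a) or not (b and not e or not not b)   (complement / identity)
= not not (not e and a) or not (b and not e or b)   (double negation)
= not not (not e and a) or not b   (absorption)
= not e and a or not b   (double negation)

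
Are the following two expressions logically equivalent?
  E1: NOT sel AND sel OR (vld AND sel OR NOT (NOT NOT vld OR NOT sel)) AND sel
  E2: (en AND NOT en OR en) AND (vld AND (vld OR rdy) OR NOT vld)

E1: NOT sel AND sel OR (vld AND sel OR NOT (NOT NOT vld OR NOT sel)) AND sel
    = NOT sel AND sel OR (vld AND sel OR NOT vld AND sel) AND sel   — De Morgan
    = NOT sel AND sel OR sel AND sel   — distribution
    = sel   — distribution
E2: (en AND NOT en OR en) AND (vld AND (vld OR rdy) OR NOT vld)
    = (en AND NOT en OR en) AND (vld OR NOT vld)   — absorption
    = en AND NOT en OR en   — complement / identity
    = en   — complement / identity
These differ: at en=1, rdy=0, sel=0, vld=0, E1 = 0 but E2 = 1.

No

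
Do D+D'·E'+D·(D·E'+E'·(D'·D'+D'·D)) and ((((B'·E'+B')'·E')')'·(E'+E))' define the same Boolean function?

No

E1: D+D'·E'+D·(D·E'+E'·(D'·D'+D'·D))
    = D+D'·E'+D·(D·E'+E'·D')   (distribution)
    = D+D'·E'+D·E'   (distribution)
    = D+E'   (distribution)
E2: ((((B'·E'+B')'·E')')'·(E'+E))'
    = ((B'·E'+B'+E)'·(E'+E))'   (De Morgan)
    = ((B'·E'+B'+E)')'   (complement / identity)
    = ((B'+E)')'   (absorption)
    = B'+E   (double negation)
These differ: at B=1, D=0, E=1, E1 = 0 but E2 = 1.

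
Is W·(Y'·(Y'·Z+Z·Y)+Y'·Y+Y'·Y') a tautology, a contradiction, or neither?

neither

W·(Y'·(Y'·Z+Z·Y)+Y'·Y+Y'·Y')
= W·(Y'·Z+Y'·Y+Y'·Y')   (distribution)
= W·(Y'·Z+Y')   (distribution)
= W·Y'   (absorption)
This depends on W, Y, so it is not a constant.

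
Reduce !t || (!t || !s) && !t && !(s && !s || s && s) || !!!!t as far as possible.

true

!t || (!t || !s) && !t && !(s && !s || s && s) || !!!!t
= !t || (!t || !s) && !t && !s || !!!!t
= !t || !t && !s || !!!!t
= !t || !!!!t
= !t || !!t
= !t || t
= true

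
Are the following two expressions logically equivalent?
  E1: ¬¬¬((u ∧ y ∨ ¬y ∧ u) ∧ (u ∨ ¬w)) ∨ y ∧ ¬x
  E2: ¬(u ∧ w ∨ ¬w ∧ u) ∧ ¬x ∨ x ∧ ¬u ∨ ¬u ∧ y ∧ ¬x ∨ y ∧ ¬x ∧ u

Yes

E1: ¬¬¬((u ∧ y ∨ ¬y ∧ u) ∧ (u ∨ ¬w)) ∨ y ∧ ¬x
    = ¬((u ∧ y ∨ ¬y ∧ u) ∧ (u ∨ ¬w)) ∨ y ∧ ¬x   [double negation]
    = ¬(u ∧ (u ∨ ¬w)) ∨ y ∧ ¬x   [distribution]
    = ¬u ∨ y ∧ ¬x   [absorption]
E2: ¬(u ∧ w ∨ ¬w ∧ u) ∧ ¬x ∨ x ∧ ¬u ∨ ¬u ∧ y ∧ ¬x ∨ y ∧ ¬x ∧ u
    = ¬u ∧ ¬x ∨ x ∧ ¬u ∨ ¬u ∧ y ∧ ¬x ∨ y ∧ ¬x ∧ u   [distribution]
    = ¬u ∧ ¬x ∨ x ∧ ¬u ∨ y ∧ ¬x   [distribution]
    = ¬u ∨ y ∧ ¬x   [distribution]
Both reduce to ¬u ∨ y ∧ ¬x, so they are equivalent.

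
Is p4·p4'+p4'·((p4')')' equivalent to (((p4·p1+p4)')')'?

Yes

E1: p4·p4'+p4'·((p4')')'
    = p4·p4'+p4'·p4'   [double negation]
    = p4'   [distribution]
E2: (((p4·p1+p4)')')'
    = (p4·p1+p4)'   [double negation]
    = p4'   [absorption]
Both reduce to p4', so they are equivalent.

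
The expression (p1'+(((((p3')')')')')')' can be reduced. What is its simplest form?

(p1'+(((((p3')')')')')')'
= (p1'+(((p3')')')')'   (double negation)
= (p1'+(p3')')'   (double negation)
= p1·p3'   (De Morgan)

p1·p3'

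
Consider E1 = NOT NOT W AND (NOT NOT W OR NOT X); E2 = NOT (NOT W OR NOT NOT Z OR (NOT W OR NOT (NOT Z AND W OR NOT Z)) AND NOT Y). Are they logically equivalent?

No

E1: NOT NOT W AND (NOT NOT W OR NOT X)
    = NOT NOT W   [absorption]
    = W   [double negation]
E2: NOT (NOT W OR NOT NOT Z OR (NOT W OR NOT (NOT Z AND W OR NOT Z)) AND NOT Y)
    = NOT (NOT W OR NOT NOT Z OR (NOT W OR NOT NOT Z) AND NOT Y)   [absorption]
    = NOT (NOT W OR NOT NOT Z)   [absorption]
    = W AND NOT Z   [De Morgan]
These differ: at W=1, X=0, Y=1, Z=1, E1 = 1 but E2 = 0.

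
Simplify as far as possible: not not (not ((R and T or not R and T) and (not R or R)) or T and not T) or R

not not (not ((R and T or not R and T) and (not R or R)) or T and not T) or R
= not not (not (R and T or not R and T) or T and not T) or R
= not not not (R and T or not R and T) or R
= not not not T or R
= not T or R

not T or R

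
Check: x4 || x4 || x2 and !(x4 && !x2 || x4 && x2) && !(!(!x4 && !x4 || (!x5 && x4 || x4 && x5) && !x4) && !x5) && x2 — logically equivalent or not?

No

E1: x4 || x4 || x2
    = x4 || x2   (idempotence)
E2: !(x4 && !x2 || x4 && x2) && !(!(!x4 && !x4 || (!x5 && x4 || x4 && x5) && !x4) && !x5) && x2
    = !(x4 && !x2 || x4 && x2) && (!x4 && !x4 || (!x5 && x4 || x4 && x5) && !x4 || x5) && x2   (De Morgan)
    = !x4 && (!x4 && !x4 || (!x5 && x4 || x4 && x5) && !x4 || x5) && x2   (distribution)
    = !x4 && (!x4 && !x4 || x4 && !x4 || x5) && x2   (distribution)
    = !x4 && (!x4 || x5) && x2   (distribution)
    = !x4 && x2   (absorption)
These differ: at x2=0, x4=1, x5=0, E1 = 1 but E2 = 0.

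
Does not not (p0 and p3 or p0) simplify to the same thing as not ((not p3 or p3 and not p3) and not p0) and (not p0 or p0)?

E1: not not (p0 and p3 or p0)
    = not not p0   (absorption)
    = p0   (double negation)
E2: not ((not p3 or p3 and not p3) and not p0) and (not p0 or p0)
    = not ((not p3 or p3 and not p3) and not p0)   (complement / identity)
    = not (not p3 and not p0)   (complement / identity)
    = p3 or p0   (De Morgan)
These differ: at p0=0, p3=1, E1 = 0 but E2 = 1.

No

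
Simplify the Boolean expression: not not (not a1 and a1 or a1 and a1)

a1

not not (not a1 and a1 or a1 and a1)
= not not a1   [distribution]
= a1   [double negation]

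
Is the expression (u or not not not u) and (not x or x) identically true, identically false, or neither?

identically true

(u or not not not u) and (not x or x)
= (u or not u) and (not x or x)   [double negation]
= not x or x   [complement / identity]
= True   [complement]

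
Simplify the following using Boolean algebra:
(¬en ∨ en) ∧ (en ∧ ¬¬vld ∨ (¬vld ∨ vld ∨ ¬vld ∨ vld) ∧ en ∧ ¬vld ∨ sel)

(¬en ∨ en) ∧ (en ∧ ¬¬vld ∨ (¬vld ∨ vld ∨ ¬vld ∨ vld) ∧ en ∧ ¬vld ∨ sel)
= (¬en ∨ en) ∧ (en ∧ ¬¬vld ∨ (¬vld ∨ vld) ∧ en ∧ ¬vld ∨ sel)   [idempotence]
= (¬en ∨ en) ∧ (en ∧ vld ∨ (¬vld ∨ vld) ∧ en ∧ ¬vld ∨ sel)   [double negation]
= (¬en ∨ en) ∧ (en ∧ vld ∨ en ∧ ¬vld ∨ sel)   [complement / identity]
= (¬en ∨ en) ∧ (en ∨ sel)   [distribution]
= en ∨ sel   [complement / identity]

en ∨ sel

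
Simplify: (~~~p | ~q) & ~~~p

~p

(~~~p | ~q) & ~~~p
= ~~~p   [absorption]
= ~p   [double negation]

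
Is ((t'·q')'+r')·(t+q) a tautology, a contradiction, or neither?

((t'·q')'+r')·(t+q)
= (t+q+r')·(t+q)   — De Morgan
= t+q   — absorption
This depends on q, t, so it is not a constant.

neither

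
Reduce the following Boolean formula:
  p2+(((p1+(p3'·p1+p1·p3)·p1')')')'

p2+(((p1+(p3'·p1+p1·p3)·p1')')')'
= p2+(((p1+p1·p1')')')'
= p2+((p1')')'
= p2+p1'

p2+p1'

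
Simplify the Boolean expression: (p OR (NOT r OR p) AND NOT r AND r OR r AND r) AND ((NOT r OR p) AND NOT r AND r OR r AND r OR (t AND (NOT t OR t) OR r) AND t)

p AND t OR r

(p OR (NOT r OR p) AND NOT r AND r OR r AND r) AND ((NOT r OR p) AND NOT r AND r OR r AND r OR (t AND (NOT t OR t) OR r) AND t)
= (p OR (NOT r OR p) AND NOT r AND r OR r AND r) AND ((NOT r OR p) AND NOT r AND r OR r AND r OR (t OR r) AND t)   (complement / identity)
= p AND (t OR r) AND t OR (NOT r OR p) AND NOT r AND r OR r AND r   (distribution)
= p AND t OR (NOT r OR p) AND NOT r AND r OR r AND r   (absorption)
= p AND t OR NOT r AND r OR r AND r   (absorption)
= p AND t OR r   (distribution)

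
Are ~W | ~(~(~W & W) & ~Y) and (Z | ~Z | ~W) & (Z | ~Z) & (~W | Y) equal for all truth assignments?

Yes

E1: ~W | ~(~(~W & W) & ~Y)
    = ~W | ~W & W | Y   — De Morgan
    = ~W | Y   — complement / identity
E2: (Z | ~Z | ~W) & (Z | ~Z) & (~W | Y)
    = (Z | ~Z) & (~W | Y)   — absorption
    = ~W | Y   — complement / identity
Both reduce to ~W | Y, so they are equivalent.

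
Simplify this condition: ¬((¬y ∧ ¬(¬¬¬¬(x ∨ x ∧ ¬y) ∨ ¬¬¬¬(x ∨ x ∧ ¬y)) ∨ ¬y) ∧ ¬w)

¬((¬y ∧ ¬(¬¬¬¬(x ∨ x ∧ ¬y) ∨ ¬¬¬¬(x ∨ x ∧ ¬y)) ∨ ¬y) ∧ ¬w)
= ¬((¬y ∧ ¬¬¬¬¬(x ∨ x ∧ ¬y) ∨ ¬y) ∧ ¬w)   (idempotence)
= ¬((¬y ∧ ¬¬¬(x ∨ x ∧ ¬y) ∨ ¬y) ∧ ¬w)   (double negation)
= ¬((¬y ∧ ¬(x ∨ x ∧ ¬y) ∨ ¬y) ∧ ¬w)   (double negation)
= ¬((¬y ∧ ¬x ∨ ¬y) ∧ ¬w)   (absorption)
= ¬(¬y ∧ ¬w)   (absorption)
= y ∨ w   (De Morgan)

y ∨ w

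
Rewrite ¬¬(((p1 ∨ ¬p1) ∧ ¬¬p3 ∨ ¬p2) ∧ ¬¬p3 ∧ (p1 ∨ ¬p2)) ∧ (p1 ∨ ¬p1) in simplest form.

¬¬(((p1 ∨ ¬p1) ∧ ¬¬p3 ∨ ¬p2) ∧ ¬¬p3 ∧ (p1 ∨ ¬p2)) ∧ (p1 ∨ ¬p1)
= ¬¬(((p1 ∨ ¬p1) ∧ ¬¬p3 ∨ ¬p2) ∧ ¬¬p3 ∧ (p1 ∨ ¬p2))   [complement / identity]
= ¬¬((¬¬p3 ∨ ¬p2) ∧ ¬¬p3 ∧ (p1 ∨ ¬p2))   [complement / identity]
= ¬¬(¬¬p3 ∧ (p1 ∨ ¬p2))   [absorption]
= ¬¬p3 ∧ (p1 ∨ ¬p2)   [double negation]
= p3 ∧ (p1 ∨ ¬p2)   [double negation]

p3 ∧ (p1 ∨ ¬p2)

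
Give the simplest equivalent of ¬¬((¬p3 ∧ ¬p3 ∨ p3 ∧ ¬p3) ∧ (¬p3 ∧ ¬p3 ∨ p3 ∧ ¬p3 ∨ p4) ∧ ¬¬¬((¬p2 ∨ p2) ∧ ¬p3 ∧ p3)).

¬p3

¬¬((¬p3 ∧ ¬p3 ∨ p3 ∧ ¬p3) ∧ (¬p3 ∧ ¬p3 ∨ p3 ∧ ¬p3 ∨ p4) ∧ ¬¬¬((¬p2 ∨ p2) ∧ ¬p3 ∧ p3))
= ¬¬((¬p3 ∧ ¬p3 ∨ p3 ∧ ¬p3) ∧ (¬p3 ∧ ¬p3 ∨ p3 ∧ ¬p3 ∨ p4) ∧ ¬((¬p2 ∨ p2) ∧ ¬p3 ∧ p3))   (double negation)
= ¬¬((¬p3 ∧ ¬p3 ∨ p3 ∧ ¬p3) ∧ ¬((¬p2 ∨ p2) ∧ ¬p3 ∧ p3))   (absorption)
= ¬¬(¬p3 ∧ ¬((¬p2 ∨ p2) ∧ ¬p3 ∧ p3))   (distribution)
= ¬(p3 ∨ (¬p2 ∨ p2) ∧ ¬p3 ∧ p3)   (De Morgan)
= ¬(p3 ∨ ¬p3 ∧ p3)   (complement / identity)
= ¬p3   (complement / identity)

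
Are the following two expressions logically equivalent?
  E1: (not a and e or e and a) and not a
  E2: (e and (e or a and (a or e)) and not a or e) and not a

Yes

E1: (not a and e or e and a) and not a
    = e and not a   (distribution)
E2: (e and (e or a and (a or e)) and not a or e) and not a
    = (e and (e or a) and not a or e) and not a   (absorption)
    = (e and not a or e) and not a   (absorption)
    = e and not a   (absorption)
Both reduce to e and not a, so they are equivalent.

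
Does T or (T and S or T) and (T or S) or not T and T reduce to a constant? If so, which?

T or (T and S or T) and (T or S) or not T and T
= T or (T and S or T) and (T or S)
= T or T and (T or S)
= T or T
= T
This depends on T, so it is not a constant.

no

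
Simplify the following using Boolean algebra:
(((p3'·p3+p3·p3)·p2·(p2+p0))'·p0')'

p3·p2+p0

(((p3'·p3+p3·p3)·p2·(p2+p0))'·p0')'
= ((p3·p2·(p2+p0))'·p0')'
= p3·p2·(p2+p0)+p0
= p3·p2+p0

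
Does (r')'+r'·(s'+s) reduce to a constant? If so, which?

(r')'+r'·(s'+s)
= r+r'·(s'+s)   (double negation)
= r+r'   (complement / identity)
= 1   (complement)

yes, True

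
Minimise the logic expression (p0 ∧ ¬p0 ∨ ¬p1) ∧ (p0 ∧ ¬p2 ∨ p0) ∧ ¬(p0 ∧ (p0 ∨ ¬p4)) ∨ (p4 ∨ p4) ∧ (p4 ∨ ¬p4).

(p0 ∧ ¬p0 ∨ ¬p1) ∧ (p0 ∧ ¬p2 ∨ p0) ∧ ¬(p0 ∧ (p0 ∨ ¬p4)) ∨ (p4 ∨ p4) ∧ (p4 ∨ ¬p4)
= (p0 ∧ ¬p0 ∨ ¬p1) ∧ p0 ∧ ¬(p0 ∧ (p0 ∨ ¬p4)) ∨ (p4 ∨ p4) ∧ (p4 ∨ ¬p4)   (absorption)
= (p0 ∧ ¬p0 ∨ ¬p1) ∧ p0 ∧ ¬(p0 ∧ (p0 ∨ ¬p4)) ∨ p4 ∨ p4 ∧ ¬p4   (distribution)
= (p0 ∧ ¬p0 ∨ ¬p1) ∧ p0 ∧ ¬p0 ∨ p4 ∨ p4 ∧ ¬p4   (absorption)
= p0 ∧ ¬p0 ∨ p4 ∨ p4 ∧ ¬p4   (absorption)
= p0 ∧ ¬p0 ∨ p4   (complement / identity)
= p4   (complement / identity)

p4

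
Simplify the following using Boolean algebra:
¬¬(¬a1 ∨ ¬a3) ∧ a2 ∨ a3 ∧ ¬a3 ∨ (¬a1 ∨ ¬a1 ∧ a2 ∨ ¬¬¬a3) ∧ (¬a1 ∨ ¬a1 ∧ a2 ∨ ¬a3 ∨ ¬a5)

¬¬(¬a1 ∨ ¬a3) ∧ a2 ∨ a3 ∧ ¬a3 ∨ (¬a1 ∨ ¬a1 ∧ a2 ∨ ¬¬¬a3) ∧ (¬a1 ∨ ¬a1 ∧ a2 ∨ ¬a3 ∨ ¬a5)
= ¬¬(¬a1 ∨ ¬a3) ∧ a2 ∨ (¬a1 ∨ ¬a1 ∧ a2 ∨ ¬¬¬a3) ∧ (¬a1 ∨ ¬a1 ∧ a2 ∨ ¬a3 ∨ ¬a5)   [complement / identity]
= ¬¬(¬a1 ∨ ¬a3) ∧ a2 ∨ (¬a1 ∨ ¬a1 ∧ a2 ∨ ¬a3) ∧ (¬a1 ∨ ¬a1 ∧ a2 ∨ ¬a3 ∨ ¬a5)   [double negation]
= (¬a1 ∨ ¬a3) ∧ a2 ∨ (¬a1 ∨ ¬a1 ∧ a2 ∨ ¬a3) ∧ (¬a1 ∨ ¬a1 ∧ a2 ∨ ¬a3 ∨ ¬a5)   [double negation]
= (¬a1 ∨ ¬a3) ∧ a2 ∨ ¬a1 ∨ ¬a1 ∧ a2 ∨ ¬a3   [absorption]
= (¬a1 ∨ ¬a3) ∧ a2 ∨ ¬a1 ∨ ¬a3   [absorption]
= ¬a1 ∨ ¬a3   [absorption]

¬a1 ∨ ¬a3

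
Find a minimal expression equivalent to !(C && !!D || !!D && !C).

!(C && !!D || !!D && !C)
= !!!D   [distribution]
= !D   [double negation]

!D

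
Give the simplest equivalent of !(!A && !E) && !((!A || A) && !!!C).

!(!A && !E) && !((!A || A) && !!!C)
= !(!A && !E) && !!!!C   [complement / identity]
= !(!A && !E) && !!C   [double negation]
= !(!A && !E) && C   [double negation]
= (A || E) && C   [De Morgan]

(A || E) && C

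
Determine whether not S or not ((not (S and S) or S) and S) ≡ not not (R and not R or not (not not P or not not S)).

E1: not S or not ((not (S and S) or S) and S)
    = not S or not ((not S or S) and S)   (idempotence)
    = not S or not S   (complement / identity)
    = not S   (idempotence)
E2: not not (R and not R or not (not not P or not not S))
    = not not not (not not P or not not S)   (complement / identity)
    = not (not not P or not not S)   (double negation)
    = not P and not S   (De Morgan)
These differ: at P=1, R=0, S=0, E1 = 1 but E2 = 0.

No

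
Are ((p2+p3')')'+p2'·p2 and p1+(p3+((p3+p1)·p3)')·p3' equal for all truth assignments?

E1: ((p2+p3')')'+p2'·p2
    = p2+p3'+p2'·p2
    = p2+p3'
E2: p1+(p3+((p3+p1)·p3)')·p3'
    = p1+(p3+p3')·p3'
    = p1+p3'
These differ: at p1=1, p2=0, p3=1, E1 = 0 but E2 = 1.

No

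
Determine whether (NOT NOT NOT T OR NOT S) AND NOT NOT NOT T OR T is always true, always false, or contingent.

(NOT NOT NOT T OR NOT S) AND NOT NOT NOT T OR T
= NOT NOT NOT T OR T   — absorption
= NOT T OR T   — double negation
= TRUE   — complement

always true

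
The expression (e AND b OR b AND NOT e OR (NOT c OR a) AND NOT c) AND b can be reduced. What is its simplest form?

b

(e AND b OR b AND NOT e OR (NOT c OR a) AND NOT c) AND b
= (b OR (NOT c OR a) AND NOT c) AND b   [distribution]
= (b OR NOT c) AND b   [absorption]
= b   [absorption]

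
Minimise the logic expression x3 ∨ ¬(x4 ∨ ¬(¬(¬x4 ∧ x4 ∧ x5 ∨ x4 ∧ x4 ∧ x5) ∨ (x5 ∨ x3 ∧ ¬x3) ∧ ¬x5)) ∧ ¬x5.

x3 ∨ ¬x4 ∧ ¬x5

x3 ∨ ¬(x4 ∨ ¬(¬(¬x4 ∧ x4 ∧ x5 ∨ x4 ∧ x4 ∧ x5) ∨ (x5 ∨ x3 ∧ ¬x3) ∧ ¬x5)) ∧ ¬x5
= x3 ∨ ¬(x4 ∨ ¬(¬(x4 ∧ x5) ∨ (x5 ∨ x3 ∧ ¬x3) ∧ ¬x5)) ∧ ¬x5   — distribution
= x3 ∨ ¬(x4 ∨ ¬(¬(x4 ∧ x5) ∨ x5 ∧ ¬x5)) ∧ ¬x5   — complement / identity
= x3 ∨ ¬(x4 ∨ ¬¬(x4 ∧ x5)) ∧ ¬x5   — complement / identity
= x3 ∨ ¬(x4 ∨ x4 ∧ x5) ∧ ¬x5   — double negation
= x3 ∨ ¬x4 ∧ ¬x5   — absorption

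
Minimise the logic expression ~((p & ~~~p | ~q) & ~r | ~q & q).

q | r

~((p & ~~~p | ~q) & ~r | ~q & q)
= ~((p & ~p | ~q) & ~r | ~q & q)
= ~(~q & ~r | ~q & q)
= ~(~q & ~r)
= q | r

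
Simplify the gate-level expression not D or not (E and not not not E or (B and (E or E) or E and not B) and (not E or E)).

not D or not (E and not not not E or (B and (E or E) or E and not B) and (not E or E))
= not D or not (E and not E or (B and (E or E) or E and not B) and (not E or E))   [double negation]
= not D or not ((B and (E or E) or E and not B) and (not E or E))   [complement / identity]
= not D or not ((B and E or E and not B) and (not E or E))   [idempotence]
= not D or not (E and (not E or E))   [distribution]
= not D or not E   [complement / identity]

not D or not E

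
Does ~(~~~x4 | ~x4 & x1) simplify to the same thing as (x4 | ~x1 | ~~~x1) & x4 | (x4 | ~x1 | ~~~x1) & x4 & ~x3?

Yes

E1: ~(~~~x4 | ~x4 & x1)
    = ~(~x4 | ~x4 & x1)   (double negation)
    = ~~x4   (absorption)
    = x4   (double negation)
E2: (x4 | ~x1 | ~~~x1) & x4 | (x4 | ~x1 | ~~~x1) & x4 & ~x3
    = (x4 | ~x1 | ~~~x1) & x4   (absorption)
    = (x4 | ~x1 | ~x1) & x4   (double negation)
    = (x4 | ~x1) & x4   (idempotence)
    = x4   (absorption)
Both reduce to x4, so they are equivalent.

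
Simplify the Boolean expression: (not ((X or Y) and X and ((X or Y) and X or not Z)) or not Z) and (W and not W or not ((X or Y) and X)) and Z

not X and Z

(not ((X or Y) and X and ((X or Y) and X or not Z)) or not Z) and (W and not W or not ((X or Y) and X)) and Z
= (not ((X or Y) and X and ((X or Y) and X or not Z)) or not Z) and not ((X or Y) and X) and Z   — complement / identity
= (not ((X or Y) and X) or not Z) and not ((X or Y) and X) and Z   — absorption
= not ((X or Y) and X) and Z   — absorption
= not X and Z   — absorption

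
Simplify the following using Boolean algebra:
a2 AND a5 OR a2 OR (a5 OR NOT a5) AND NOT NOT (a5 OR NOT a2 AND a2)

a2 OR a5

a2 AND a5 OR a2 OR (a5 OR NOT a5) AND NOT NOT (a5 OR NOT a2 AND a2)
= a2 AND a5 OR a2 OR (a5 OR NOT a5) AND NOT NOT a5
= a2 AND a5 OR a2 OR NOT NOT a5
= a2 OR NOT NOT a5
= a2 OR a5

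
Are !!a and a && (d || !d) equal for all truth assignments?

Yes

E1: !!a
    = a   [double negation]
E2: a && (d || !d)
    = a   [complement / identity]
Both reduce to a, so they are equivalent.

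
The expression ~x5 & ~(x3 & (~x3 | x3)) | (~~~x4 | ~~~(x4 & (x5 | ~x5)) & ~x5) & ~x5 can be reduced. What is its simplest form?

(~x3 | ~x4) & ~x5

~x5 & ~(x3 & (~x3 | x3)) | (~~~x4 | ~~~(x4 & (x5 | ~x5)) & ~x5) & ~x5
= ~x5 & ~(x3 & (~x3 | x3)) | (~~~x4 | ~~~x4 & ~x5) & ~x5   (complement / identity)
= (~(x3 & (~x3 | x3)) | ~~~x4 | ~~~x4 & ~x5) & ~x5   (distribution)
= (~(x3 & (~x3 | x3)) | ~~~x4) & ~x5   (absorption)
= (~x3 | ~~~x4) & ~x5   (complement / identity)
= (~x3 | ~x4) & ~x5   (double negation)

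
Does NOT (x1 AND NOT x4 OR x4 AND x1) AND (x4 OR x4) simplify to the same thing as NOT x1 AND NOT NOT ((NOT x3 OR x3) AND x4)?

Yes

E1: NOT (x1 AND NOT x4 OR x4 AND x1) AND (x4 OR x4)
    = NOT x1 AND (x4 OR x4)   [distribution]
    = NOT x1 AND x4   [idempotence]
E2: NOT x1 AND NOT NOT ((NOT x3 OR x3) AND x4)
    = NOT x1 AND NOT NOT x4   [complement / identity]
    = NOT x1 AND x4   [double negation]
Both reduce to NOT x1 AND x4, so they are equivalent.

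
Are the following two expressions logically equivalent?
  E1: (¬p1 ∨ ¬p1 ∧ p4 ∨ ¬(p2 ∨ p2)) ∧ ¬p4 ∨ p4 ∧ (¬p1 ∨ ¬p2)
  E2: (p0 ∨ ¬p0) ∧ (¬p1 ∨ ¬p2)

Yes

E1: (¬p1 ∨ ¬p1 ∧ p4 ∨ ¬(p2 ∨ p2)) ∧ ¬p4 ∨ p4 ∧ (¬p1 ∨ ¬p2)
    = (¬p1 ∨ ¬(p2 ∨ p2)) ∧ ¬p4 ∨ p4 ∧ (¬p1 ∨ ¬p2)   — absorption
    = (¬p1 ∨ ¬p2) ∧ ¬p4 ∨ p4 ∧ (¬p1 ∨ ¬p2)   — idempotence
    = ¬p1 ∨ ¬p2   — distribution
E2: (p0 ∨ ¬p0) ∧ (¬p1 ∨ ¬p2)
    = ¬p1 ∨ ¬p2   — complement / identity
Both reduce to ¬p1 ∨ ¬p2, so they are equivalent.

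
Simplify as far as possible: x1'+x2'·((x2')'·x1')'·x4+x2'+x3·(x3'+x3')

x1'+x2'

x1'+x2'·((x2')'·x1')'·x4+x2'+x3·(x3'+x3')
= x1'+x2'·((x2')'·x1')'·x4+x2'+x3·x3'   [idempotence]
= x1'+x2'·(x2'+x1)·x4+x2'+x3·x3'   [De Morgan]
= x1'+x2'·x4+x2'+x3·x3'   [absorption]
= x1'+x2'+x3·x3'   [absorption]
= x1'+x2'   [complement / identity]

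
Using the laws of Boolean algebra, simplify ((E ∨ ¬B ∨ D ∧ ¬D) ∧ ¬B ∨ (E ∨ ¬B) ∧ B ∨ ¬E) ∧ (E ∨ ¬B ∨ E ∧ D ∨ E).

((E ∨ ¬B ∨ D ∧ ¬D) ∧ ¬B ∨ (E ∨ ¬B) ∧ B ∨ ¬E) ∧ (E ∨ ¬B ∨ E ∧ D ∨ E)
= ((E ∨ ¬B) ∧ ¬B ∨ (E ∨ ¬B) ∧ B ∨ ¬E) ∧ (E ∨ ¬B ∨ E ∧ D ∨ E)   — complement / identity
= (E ∨ ¬B ∨ ¬E) ∧ (E ∨ ¬B ∨ E ∧ D ∨ E)   — distribution
= E ∨ ¬B ∨ ¬E ∧ (E ∧ D ∨ E)   — distribution
= E ∨ ¬B ∨ ¬E ∧ E   — absorption
= E ∨ ¬B   — complement / identity

E ∨ ¬B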